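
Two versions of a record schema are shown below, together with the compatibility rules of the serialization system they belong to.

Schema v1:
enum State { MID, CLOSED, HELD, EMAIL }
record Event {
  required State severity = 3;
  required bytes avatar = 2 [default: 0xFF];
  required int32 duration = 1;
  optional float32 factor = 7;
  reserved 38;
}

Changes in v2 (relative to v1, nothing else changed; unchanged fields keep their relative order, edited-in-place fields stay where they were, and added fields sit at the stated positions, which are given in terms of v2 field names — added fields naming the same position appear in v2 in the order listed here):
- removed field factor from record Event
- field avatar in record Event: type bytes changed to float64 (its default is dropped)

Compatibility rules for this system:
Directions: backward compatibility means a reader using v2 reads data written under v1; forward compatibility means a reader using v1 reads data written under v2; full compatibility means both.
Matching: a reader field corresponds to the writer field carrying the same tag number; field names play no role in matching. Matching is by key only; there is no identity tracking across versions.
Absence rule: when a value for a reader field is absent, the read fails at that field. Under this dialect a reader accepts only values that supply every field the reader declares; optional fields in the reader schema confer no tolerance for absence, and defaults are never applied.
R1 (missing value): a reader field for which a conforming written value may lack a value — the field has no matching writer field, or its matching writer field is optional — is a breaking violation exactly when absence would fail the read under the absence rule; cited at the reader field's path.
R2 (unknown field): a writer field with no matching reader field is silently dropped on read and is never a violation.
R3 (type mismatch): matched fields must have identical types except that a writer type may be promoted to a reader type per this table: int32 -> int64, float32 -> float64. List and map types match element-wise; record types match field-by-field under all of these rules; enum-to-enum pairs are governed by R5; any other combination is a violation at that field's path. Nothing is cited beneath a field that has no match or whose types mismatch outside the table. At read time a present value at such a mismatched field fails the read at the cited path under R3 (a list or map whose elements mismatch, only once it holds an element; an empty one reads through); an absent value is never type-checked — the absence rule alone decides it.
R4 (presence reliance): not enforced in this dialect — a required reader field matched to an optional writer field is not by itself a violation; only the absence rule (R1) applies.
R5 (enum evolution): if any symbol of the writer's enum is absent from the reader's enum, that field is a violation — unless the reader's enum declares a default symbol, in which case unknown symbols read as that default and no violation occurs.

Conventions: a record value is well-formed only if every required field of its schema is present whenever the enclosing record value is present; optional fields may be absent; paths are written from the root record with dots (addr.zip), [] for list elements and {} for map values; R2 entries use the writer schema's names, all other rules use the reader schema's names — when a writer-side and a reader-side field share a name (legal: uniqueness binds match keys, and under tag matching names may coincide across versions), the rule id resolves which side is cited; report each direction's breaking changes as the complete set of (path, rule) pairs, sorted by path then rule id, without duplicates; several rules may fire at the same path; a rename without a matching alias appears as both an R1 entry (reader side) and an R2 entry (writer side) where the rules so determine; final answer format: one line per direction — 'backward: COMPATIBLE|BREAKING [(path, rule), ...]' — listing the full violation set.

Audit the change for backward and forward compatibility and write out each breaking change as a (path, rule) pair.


the writer's type comes first in each Event pair
backward analysis of Event with v2 as reader and v1 as writer:
  severity: State -> State, writer required; from severity
  avatar: bytes -> float64, writer required; from avatar
  duration: int32 -> int32, writer required; from duration
  leftover writer field: factor
  violation R3 at avatar
  => backward: BREAKING (1)
forward analysis of Event with v1 as reader and v2 as writer:
  severity: State -> State, writer required; from severity
  avatar: float64 -> bytes, writer required; from avatar
  duration: int32 -> int32, writer required; from duration
  factor: no writer match
  violation R3 at avatar
  violation R1 at factor
  => forward: BREAKING (2)

backward: BREAKING [(avatar, R3)]; forward: BREAKING [(avatar, R3), (factor, R1)]


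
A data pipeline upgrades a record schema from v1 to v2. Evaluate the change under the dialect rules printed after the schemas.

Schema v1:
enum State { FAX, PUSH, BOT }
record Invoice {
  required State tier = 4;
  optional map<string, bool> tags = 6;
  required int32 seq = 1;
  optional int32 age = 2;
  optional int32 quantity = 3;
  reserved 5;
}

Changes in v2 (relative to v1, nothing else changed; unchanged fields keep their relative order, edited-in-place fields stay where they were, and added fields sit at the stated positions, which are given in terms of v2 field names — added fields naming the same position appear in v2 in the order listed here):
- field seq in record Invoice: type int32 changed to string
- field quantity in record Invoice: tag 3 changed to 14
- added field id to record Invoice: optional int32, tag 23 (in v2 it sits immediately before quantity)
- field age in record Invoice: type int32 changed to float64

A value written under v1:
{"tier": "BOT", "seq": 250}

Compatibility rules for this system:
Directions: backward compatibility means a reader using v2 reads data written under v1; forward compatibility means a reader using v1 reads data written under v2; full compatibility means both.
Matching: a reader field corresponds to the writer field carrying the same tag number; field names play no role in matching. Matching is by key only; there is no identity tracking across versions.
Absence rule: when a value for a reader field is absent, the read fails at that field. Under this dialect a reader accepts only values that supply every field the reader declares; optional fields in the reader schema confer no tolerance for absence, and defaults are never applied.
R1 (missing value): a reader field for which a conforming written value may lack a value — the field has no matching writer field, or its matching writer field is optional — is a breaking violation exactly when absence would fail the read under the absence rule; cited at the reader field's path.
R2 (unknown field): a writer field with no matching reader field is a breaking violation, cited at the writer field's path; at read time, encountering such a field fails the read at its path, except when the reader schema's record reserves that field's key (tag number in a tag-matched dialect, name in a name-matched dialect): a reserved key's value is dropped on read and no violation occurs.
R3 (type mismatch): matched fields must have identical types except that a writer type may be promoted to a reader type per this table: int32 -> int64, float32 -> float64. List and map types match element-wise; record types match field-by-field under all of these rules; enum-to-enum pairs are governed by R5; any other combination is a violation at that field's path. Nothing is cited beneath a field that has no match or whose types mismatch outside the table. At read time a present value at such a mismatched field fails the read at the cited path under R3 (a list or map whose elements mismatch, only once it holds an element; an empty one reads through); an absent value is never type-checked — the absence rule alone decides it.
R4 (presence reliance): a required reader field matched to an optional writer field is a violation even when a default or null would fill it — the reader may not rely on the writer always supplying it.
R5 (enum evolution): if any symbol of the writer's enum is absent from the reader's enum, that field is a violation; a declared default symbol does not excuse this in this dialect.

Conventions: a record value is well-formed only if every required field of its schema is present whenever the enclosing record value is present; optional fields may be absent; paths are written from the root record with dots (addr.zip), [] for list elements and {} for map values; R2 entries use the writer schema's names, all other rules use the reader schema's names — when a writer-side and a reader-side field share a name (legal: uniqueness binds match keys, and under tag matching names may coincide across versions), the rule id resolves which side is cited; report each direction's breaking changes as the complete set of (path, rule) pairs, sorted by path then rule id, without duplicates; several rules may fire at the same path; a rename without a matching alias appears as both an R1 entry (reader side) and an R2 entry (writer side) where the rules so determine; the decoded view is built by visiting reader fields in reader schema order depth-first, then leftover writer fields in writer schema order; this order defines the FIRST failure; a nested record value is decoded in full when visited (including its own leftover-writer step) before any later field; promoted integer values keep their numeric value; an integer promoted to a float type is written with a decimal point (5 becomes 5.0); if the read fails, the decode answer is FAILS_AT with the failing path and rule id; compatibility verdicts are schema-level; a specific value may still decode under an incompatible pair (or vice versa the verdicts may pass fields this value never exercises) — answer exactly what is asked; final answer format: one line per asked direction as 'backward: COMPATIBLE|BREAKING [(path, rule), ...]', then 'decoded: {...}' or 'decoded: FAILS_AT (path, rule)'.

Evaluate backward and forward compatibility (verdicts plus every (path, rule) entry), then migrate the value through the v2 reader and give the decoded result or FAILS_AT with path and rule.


arrows below run writer -> reader for Invoice
backward analysis of Invoice with v2 as reader and v1 as writer:
  tier: paired with writer tier (State -> State; writer required)
  tags: paired with writer tags (map<string, bool> -> map<string, bool>; writer optional)
  seq: paired with writer seq (int32 -> string; writer required)
  age: paired with writer age (int32 -> float64; writer optional)
  id: no writer match
  quantity: no writer match
  writer field quantity has no reader counterpart
  breaking: (age, R1)
  breaking: (age, R3)
  breaking: (id, R1)
  breaking: (quantity, R1)
  breaking: (quantity, R2)
  breaking: (seq, R3)
  breaking: (tags, R1)
  => 7 violation(s): backward is BREAKING for Invoice
forward analysis of Invoice with v1 as reader and v2 as writer:
  tier: paired with writer tier (State -> State; writer required)
  tags: paired with writer tags (map<string, bool> -> map<string, bool>; writer optional)
  seq: paired with writer seq (string -> int32; writer required)
  age: paired with writer age (float64 -> int32; writer optional)
  quantity: no writer match
  writer field id has no reader counterpart
  writer field quantity has no reader counterpart
  breaking: (age, R1)
  breaking: (age, R3)
  breaking: (id, R2)
  breaking: (quantity, R1)
  breaking: (quantity, R2)
  breaking: (seq, R3)
  breaking: (tags, R1)
  => 7 violation(s): forward is BREAKING for Invoice
decode (reader v2):
  tier := "BOT"
  read fails at tags under R1 (no fill)
  => FAILS_AT (tags, R1)

backward: BREAKING [(age, R1), (age, R3), (id, R1), (quantity, R1), (quantity, R2), (seq, R3), (tags, R1)]; forward: BREAKING [(age, R1), (age, R3), (id, R2), (quantity, R1), (quantity, R2), (seq, R3), (tags, R1)]; decoded: FAILS_AT (tags, R1)


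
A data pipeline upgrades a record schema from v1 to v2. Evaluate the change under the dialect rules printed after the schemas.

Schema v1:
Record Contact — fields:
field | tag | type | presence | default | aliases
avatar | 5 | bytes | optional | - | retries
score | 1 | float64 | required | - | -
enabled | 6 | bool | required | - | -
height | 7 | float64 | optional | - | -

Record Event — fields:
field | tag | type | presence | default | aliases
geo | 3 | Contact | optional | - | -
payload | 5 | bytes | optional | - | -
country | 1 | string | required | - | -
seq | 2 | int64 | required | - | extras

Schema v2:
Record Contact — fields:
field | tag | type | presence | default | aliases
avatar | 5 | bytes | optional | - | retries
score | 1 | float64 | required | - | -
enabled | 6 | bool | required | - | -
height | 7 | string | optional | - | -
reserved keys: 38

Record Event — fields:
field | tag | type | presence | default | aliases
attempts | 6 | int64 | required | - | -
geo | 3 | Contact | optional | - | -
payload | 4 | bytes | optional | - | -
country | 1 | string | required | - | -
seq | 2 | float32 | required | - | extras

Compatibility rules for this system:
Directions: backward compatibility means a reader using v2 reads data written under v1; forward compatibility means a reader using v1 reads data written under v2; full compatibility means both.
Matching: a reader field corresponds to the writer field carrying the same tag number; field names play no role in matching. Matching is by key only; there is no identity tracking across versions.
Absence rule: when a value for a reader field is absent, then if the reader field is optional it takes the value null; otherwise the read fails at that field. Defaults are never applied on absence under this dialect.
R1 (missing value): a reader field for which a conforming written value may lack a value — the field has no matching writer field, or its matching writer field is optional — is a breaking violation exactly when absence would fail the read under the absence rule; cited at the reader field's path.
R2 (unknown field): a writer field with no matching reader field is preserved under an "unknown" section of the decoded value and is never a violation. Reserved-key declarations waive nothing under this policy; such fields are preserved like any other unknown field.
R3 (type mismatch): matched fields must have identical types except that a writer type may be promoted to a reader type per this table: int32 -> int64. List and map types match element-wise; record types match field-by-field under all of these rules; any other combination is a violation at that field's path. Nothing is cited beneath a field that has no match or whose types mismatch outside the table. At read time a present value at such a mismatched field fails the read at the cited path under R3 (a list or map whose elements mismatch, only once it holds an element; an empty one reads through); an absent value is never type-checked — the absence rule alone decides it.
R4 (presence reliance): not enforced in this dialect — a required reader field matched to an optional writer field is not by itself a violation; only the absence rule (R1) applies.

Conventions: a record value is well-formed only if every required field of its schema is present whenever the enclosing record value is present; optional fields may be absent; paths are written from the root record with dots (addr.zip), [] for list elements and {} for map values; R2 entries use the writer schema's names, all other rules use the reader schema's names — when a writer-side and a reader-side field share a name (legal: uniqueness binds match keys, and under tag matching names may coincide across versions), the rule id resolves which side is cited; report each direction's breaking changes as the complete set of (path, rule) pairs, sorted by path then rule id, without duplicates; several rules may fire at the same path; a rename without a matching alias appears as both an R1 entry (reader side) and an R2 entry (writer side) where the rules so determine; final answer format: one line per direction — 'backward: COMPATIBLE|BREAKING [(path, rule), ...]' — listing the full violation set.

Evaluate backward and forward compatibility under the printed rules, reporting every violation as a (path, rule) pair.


arrows below run writer -> reader for Event
backward pass over Event, reader schema v2, writer schema v1:
  attempts: no writer match
  Contact -> Contact, writer optional: geo aligns to geo
  payload: no writer match
  string -> string, writer required: country aligns to country
  int64 -> float32, writer required: seq aligns to seq
  writer field payload has no reader counterpart
  bytes -> bytes, writer optional: geo.avatar aligns to geo.avatar
  float64 -> float64, writer required: geo.score aligns to geo.score
  bool -> bool, writer required: geo.enabled aligns to geo.enabled
  float64 -> string, writer optional: geo.height aligns to geo.height
  breaking: (attempts, R1)
  breaking: (geo.height, R3)
  breaking: (seq, R3)
  => 3 violation(s): backward is BREAKING for Event
forward pass over Event, reader schema v1, writer schema v2:
  Contact -> Contact, writer optional: geo aligns to geo
  payload: no writer match
  string -> string, writer required: country aligns to country
  float32 -> int64, writer required: seq aligns to seq
  writer field attempts has no reader counterpart
  writer field payload has no reader counterpart
  bytes -> bytes, writer optional: geo.avatar aligns to geo.avatar
  float64 -> float64, writer required: geo.score aligns to geo.score
  bool -> bool, writer required: geo.enabled aligns to geo.enabled
  string -> float64, writer optional: geo.height aligns to geo.height
  breaking: (geo.height, R3)
  breaking: (seq, R3)
  => 2 violation(s): forward is BREAKING for Event

backward: BREAKING [(attempts, R1), (geo.height, R3), (seq, R3)]; forward: BREAKING [(geo.height, R3), (seq, R3)]


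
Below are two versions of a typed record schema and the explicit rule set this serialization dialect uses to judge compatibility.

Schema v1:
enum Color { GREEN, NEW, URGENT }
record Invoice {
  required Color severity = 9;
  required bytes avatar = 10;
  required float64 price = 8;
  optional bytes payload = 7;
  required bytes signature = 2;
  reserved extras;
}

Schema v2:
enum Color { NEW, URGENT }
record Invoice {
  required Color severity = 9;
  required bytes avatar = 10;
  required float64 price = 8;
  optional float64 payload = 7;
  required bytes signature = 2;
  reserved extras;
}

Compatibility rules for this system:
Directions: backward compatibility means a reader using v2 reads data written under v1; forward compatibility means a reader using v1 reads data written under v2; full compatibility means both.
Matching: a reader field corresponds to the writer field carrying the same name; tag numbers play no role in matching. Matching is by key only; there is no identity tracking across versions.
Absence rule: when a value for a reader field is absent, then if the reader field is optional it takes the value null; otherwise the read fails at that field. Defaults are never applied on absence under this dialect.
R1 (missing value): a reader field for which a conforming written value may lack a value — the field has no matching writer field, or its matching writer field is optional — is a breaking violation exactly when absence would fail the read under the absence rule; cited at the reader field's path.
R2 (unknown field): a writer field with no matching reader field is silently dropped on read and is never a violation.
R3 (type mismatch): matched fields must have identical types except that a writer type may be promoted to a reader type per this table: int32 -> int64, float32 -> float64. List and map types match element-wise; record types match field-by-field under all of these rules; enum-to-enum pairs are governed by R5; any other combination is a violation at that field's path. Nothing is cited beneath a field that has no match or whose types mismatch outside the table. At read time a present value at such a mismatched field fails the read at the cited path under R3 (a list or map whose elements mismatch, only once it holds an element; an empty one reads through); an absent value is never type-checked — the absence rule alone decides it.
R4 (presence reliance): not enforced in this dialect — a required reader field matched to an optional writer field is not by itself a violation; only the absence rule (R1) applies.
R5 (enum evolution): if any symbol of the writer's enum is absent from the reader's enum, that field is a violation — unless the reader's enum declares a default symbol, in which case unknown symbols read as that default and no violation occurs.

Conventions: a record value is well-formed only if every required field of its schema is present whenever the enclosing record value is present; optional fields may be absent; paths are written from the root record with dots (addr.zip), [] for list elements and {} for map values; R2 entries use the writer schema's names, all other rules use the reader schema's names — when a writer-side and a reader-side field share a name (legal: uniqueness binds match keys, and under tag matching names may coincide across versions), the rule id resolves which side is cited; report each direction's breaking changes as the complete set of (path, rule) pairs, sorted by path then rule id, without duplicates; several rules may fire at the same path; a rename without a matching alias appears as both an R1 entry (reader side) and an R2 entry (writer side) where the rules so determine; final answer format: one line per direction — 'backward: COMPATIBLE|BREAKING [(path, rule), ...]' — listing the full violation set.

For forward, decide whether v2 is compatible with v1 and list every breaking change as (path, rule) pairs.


each type pair in Invoice: writer, then reader
forward analysis of Invoice with v1 as reader and v2 as writer:
  severity: Color -> Color, writer required; from severity
  avatar: bytes -> bytes, writer required; from avatar
  price: float64 -> float64, writer required; from price
  payload: float64 -> bytes, writer optional; from payload
  signature: bytes -> bytes, writer required; from signature
  breaking: (payload, R3)
  => 1 violation(s): forward is BREAKING for Invoice
ruling out the remaining Invoice differences:
  enum Color (field severity in record Invoice): symbol GREEN removed -> fires only in the backward direction of Invoice, which is not asked here

forward: BREAKING [(payload, R3)]


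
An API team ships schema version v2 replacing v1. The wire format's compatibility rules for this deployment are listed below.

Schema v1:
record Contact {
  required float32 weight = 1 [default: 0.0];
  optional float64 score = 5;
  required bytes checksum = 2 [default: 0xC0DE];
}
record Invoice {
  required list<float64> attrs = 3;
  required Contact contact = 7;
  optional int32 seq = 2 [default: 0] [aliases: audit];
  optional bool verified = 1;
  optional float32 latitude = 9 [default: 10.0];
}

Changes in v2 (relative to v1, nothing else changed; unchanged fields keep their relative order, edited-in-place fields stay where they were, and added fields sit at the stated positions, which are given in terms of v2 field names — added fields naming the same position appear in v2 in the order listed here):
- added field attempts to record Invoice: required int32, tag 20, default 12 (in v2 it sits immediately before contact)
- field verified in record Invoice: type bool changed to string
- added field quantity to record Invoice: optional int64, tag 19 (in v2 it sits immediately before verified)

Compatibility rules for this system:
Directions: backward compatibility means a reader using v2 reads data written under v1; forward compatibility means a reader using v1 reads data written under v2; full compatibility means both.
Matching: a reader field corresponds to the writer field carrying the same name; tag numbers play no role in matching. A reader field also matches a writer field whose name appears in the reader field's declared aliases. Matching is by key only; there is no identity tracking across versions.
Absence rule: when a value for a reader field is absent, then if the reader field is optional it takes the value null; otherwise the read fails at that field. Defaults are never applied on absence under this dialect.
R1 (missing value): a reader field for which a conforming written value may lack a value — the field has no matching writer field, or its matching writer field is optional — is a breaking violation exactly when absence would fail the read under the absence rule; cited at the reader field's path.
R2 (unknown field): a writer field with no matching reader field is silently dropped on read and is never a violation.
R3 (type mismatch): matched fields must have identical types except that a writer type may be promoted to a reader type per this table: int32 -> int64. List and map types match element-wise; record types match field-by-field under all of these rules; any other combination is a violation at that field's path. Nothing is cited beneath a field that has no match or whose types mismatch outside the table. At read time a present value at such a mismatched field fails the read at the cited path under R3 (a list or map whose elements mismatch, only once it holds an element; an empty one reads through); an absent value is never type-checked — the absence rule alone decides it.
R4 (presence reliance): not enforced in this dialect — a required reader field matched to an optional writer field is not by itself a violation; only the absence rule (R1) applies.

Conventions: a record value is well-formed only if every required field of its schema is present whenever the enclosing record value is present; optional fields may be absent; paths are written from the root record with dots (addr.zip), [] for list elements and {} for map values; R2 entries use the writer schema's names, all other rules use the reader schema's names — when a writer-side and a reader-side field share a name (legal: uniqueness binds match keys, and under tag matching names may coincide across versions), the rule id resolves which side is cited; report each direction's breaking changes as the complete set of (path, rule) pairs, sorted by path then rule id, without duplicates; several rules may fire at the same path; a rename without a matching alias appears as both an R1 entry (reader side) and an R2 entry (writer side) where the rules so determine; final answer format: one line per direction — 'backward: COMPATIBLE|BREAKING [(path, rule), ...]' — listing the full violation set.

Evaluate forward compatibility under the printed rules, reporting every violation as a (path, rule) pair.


forward: BREAKING [(verified, R3)]

each type pair in Invoice: writer, then reader
forward on Invoice — v1 reading data written by v2:
  writer required, list<float64> -> list<float64>: reader attrs maps from writer attrs
  writer required, Contact -> Contact: reader contact maps from writer contact
  writer optional, int32 -> int32: reader seq maps from writer seq
  writer optional, string -> bool: reader verified maps from writer verified
  writer optional, float32 -> float32: reader latitude maps from writer latitude
  writer field attempts has no reader counterpart
  writer field quantity has no reader counterpart
  writer required, float32 -> float32: reader contact.weight maps from writer contact.weight
  writer optional, float64 -> float64: reader contact.score maps from writer contact.score
  writer required, bytes -> bytes: reader contact.checksum maps from writer contact.checksum
  rule R3 violated at verified
  forward on Invoice therefore BREAKING (1)
checking off the Invoice differences that do not matter here:
  added field attempts to record Invoice: required int32, tag 20, default 12 (in v2 it sits immediately before contact) -> affects backward compatibility only, which is not asked
  added field quantity to record Invoice: optional int64, tag 19 (in v2 it sits immediately before verified) -> fires no rule on Invoice, leaving the asked answer as it is


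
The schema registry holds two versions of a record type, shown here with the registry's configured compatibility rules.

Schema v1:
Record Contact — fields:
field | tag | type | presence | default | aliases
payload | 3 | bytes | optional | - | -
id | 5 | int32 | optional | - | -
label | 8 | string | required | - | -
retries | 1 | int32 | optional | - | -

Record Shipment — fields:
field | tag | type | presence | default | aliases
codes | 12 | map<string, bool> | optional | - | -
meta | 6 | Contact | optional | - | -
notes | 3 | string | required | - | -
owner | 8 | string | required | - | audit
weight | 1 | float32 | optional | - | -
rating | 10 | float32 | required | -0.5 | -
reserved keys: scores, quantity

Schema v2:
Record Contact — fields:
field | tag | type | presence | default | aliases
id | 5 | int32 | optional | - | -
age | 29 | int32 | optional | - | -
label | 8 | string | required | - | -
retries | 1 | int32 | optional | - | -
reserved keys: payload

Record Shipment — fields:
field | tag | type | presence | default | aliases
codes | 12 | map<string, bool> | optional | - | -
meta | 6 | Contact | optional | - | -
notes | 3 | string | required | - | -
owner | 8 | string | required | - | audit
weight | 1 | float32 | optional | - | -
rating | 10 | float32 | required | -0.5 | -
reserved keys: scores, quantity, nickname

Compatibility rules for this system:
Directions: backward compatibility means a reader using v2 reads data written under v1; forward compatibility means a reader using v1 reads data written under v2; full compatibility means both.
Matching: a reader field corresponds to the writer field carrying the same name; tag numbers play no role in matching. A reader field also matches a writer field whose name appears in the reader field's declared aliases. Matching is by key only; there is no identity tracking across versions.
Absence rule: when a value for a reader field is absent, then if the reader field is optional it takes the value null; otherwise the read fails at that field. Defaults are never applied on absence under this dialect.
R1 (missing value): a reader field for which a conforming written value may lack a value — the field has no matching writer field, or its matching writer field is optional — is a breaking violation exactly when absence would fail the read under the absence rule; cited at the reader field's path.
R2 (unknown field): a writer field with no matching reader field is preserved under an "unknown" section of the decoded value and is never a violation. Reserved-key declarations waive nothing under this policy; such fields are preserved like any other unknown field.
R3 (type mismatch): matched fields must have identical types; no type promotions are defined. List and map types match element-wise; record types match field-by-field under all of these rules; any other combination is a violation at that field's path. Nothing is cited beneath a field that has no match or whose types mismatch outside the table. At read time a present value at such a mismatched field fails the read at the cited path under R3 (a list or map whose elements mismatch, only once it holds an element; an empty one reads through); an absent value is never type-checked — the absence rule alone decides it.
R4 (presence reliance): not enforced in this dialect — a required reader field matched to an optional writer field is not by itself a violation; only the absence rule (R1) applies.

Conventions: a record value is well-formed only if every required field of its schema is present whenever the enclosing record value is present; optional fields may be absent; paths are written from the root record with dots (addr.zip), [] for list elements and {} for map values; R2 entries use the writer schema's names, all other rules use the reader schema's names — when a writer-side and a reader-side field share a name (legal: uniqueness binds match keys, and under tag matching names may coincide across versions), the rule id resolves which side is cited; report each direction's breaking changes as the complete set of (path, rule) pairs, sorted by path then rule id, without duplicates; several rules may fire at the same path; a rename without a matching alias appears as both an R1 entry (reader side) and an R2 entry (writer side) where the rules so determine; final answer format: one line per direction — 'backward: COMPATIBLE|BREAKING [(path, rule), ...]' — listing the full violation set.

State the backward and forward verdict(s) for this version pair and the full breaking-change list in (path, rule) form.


arrows below run writer -> reader for Shipment
backward analysis of Shipment with v2 as reader and v1 as writer:
  map<string, bool> -> map<string, bool>, writer optional: codes aligns to codes
  Contact -> Contact, writer optional: meta aligns to meta
  string -> string, writer required: notes aligns to notes
  string -> string, writer required: owner aligns to owner
  float32 -> float32, writer optional: weight aligns to weight
  float32 -> float32, writer required: rating aligns to rating
  int32 -> int32, writer optional: meta.id aligns to meta.id
  meta.age has no writer counterpart
  string -> string, writer required: meta.label aligns to meta.label
  int32 -> int32, writer optional: meta.retries aligns to meta.retries
  writer field meta.payload has no reader counterpart
  => backward verdict for Shipment: COMPATIBLE, no violations
forward analysis of Shipment with v1 as reader and v2 as writer:
  map<string, bool> -> map<string, bool>, writer optional: codes aligns to codes
  Contact -> Contact, writer optional: meta aligns to meta
  string -> string, writer required: notes aligns to notes
  string -> string, writer required: owner aligns to owner
  float32 -> float32, writer optional: weight aligns to weight
  float32 -> float32, writer required: rating aligns to rating
  meta.payload has no writer counterpart
  int32 -> int32, writer optional: meta.id aligns to meta.id
  string -> string, writer required: meta.label aligns to meta.label
  int32 -> int32, writer optional: meta.retries aligns to meta.retries
  writer field meta.age has no reader counterpart
  => forward verdict for Shipment: COMPATIBLE, no violations

backward: COMPATIBLE []; forward: COMPATIBLE []


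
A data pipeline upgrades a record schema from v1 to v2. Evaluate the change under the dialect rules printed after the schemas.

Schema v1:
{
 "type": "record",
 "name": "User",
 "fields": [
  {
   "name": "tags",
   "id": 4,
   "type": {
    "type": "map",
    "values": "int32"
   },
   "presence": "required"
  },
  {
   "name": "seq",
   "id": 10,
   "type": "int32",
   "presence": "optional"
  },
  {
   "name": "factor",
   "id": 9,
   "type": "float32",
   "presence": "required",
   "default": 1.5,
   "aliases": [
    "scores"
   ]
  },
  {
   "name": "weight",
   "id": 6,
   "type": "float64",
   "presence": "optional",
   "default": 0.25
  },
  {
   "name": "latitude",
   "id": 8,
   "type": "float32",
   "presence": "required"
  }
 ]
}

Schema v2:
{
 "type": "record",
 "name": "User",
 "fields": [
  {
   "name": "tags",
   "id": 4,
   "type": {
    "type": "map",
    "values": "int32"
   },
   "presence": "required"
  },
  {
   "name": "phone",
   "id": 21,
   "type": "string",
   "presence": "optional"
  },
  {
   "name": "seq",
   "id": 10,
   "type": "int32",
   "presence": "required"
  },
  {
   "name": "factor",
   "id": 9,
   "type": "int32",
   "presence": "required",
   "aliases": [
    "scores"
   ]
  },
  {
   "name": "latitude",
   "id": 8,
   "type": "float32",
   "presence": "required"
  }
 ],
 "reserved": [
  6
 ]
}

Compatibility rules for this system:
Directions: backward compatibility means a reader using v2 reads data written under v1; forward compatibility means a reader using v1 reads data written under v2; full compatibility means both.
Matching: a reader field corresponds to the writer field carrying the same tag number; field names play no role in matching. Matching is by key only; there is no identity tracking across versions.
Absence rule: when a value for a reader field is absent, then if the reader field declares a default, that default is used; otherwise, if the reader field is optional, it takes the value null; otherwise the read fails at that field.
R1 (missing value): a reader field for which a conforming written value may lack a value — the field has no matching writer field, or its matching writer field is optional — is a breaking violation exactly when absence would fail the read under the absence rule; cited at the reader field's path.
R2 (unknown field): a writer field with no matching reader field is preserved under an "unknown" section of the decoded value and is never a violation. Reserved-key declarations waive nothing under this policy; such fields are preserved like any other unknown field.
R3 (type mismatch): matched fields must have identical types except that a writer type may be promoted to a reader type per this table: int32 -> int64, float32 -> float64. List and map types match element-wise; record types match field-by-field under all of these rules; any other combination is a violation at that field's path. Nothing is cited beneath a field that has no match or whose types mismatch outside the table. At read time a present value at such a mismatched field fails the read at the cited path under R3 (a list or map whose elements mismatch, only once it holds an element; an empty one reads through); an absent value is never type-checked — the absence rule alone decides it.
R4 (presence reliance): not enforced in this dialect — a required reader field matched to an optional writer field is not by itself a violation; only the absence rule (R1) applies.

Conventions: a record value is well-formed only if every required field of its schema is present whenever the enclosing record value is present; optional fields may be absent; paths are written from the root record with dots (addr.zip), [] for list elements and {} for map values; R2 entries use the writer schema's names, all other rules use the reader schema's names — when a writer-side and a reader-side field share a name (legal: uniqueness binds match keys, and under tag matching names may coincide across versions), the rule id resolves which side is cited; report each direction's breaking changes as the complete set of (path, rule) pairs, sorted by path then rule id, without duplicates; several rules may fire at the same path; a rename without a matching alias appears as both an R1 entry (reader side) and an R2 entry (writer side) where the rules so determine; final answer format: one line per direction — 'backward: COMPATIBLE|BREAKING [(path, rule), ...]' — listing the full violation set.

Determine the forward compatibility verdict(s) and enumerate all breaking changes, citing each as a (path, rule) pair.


arrows below run writer -> reader for User
forward analysis of User with v1 as reader and v2 as writer:
  map<string, int32> -> map<string, int32>, writer required: tags aligns to tags
  int32 -> int32, writer required: seq aligns to seq
  int32 -> float32, writer required: factor aligns to factor
  weight: no writer-side match
  float32 -> float32, writer required: latitude aligns to latitude
  leftover writer field: phone
  violation R3 at factor
  => forward verdict for User: BREAKING, 1 violation(s)
diffs on User not affecting the asked answer:
  added field phone to record User: optional string, tag 21 (in v2 it sits immediately before seq) -> no rule fires on it in User's dialect; the asked verdict holds
  removed field weight from record User (its key 6 joins the reserved list) -> no rule fires on it in User's dialect; the asked verdict holds
  field seq in record User: optional changed to required -> fires only in the backward direction of User, which is not asked here

forward: BREAKING [(factor, R3)]


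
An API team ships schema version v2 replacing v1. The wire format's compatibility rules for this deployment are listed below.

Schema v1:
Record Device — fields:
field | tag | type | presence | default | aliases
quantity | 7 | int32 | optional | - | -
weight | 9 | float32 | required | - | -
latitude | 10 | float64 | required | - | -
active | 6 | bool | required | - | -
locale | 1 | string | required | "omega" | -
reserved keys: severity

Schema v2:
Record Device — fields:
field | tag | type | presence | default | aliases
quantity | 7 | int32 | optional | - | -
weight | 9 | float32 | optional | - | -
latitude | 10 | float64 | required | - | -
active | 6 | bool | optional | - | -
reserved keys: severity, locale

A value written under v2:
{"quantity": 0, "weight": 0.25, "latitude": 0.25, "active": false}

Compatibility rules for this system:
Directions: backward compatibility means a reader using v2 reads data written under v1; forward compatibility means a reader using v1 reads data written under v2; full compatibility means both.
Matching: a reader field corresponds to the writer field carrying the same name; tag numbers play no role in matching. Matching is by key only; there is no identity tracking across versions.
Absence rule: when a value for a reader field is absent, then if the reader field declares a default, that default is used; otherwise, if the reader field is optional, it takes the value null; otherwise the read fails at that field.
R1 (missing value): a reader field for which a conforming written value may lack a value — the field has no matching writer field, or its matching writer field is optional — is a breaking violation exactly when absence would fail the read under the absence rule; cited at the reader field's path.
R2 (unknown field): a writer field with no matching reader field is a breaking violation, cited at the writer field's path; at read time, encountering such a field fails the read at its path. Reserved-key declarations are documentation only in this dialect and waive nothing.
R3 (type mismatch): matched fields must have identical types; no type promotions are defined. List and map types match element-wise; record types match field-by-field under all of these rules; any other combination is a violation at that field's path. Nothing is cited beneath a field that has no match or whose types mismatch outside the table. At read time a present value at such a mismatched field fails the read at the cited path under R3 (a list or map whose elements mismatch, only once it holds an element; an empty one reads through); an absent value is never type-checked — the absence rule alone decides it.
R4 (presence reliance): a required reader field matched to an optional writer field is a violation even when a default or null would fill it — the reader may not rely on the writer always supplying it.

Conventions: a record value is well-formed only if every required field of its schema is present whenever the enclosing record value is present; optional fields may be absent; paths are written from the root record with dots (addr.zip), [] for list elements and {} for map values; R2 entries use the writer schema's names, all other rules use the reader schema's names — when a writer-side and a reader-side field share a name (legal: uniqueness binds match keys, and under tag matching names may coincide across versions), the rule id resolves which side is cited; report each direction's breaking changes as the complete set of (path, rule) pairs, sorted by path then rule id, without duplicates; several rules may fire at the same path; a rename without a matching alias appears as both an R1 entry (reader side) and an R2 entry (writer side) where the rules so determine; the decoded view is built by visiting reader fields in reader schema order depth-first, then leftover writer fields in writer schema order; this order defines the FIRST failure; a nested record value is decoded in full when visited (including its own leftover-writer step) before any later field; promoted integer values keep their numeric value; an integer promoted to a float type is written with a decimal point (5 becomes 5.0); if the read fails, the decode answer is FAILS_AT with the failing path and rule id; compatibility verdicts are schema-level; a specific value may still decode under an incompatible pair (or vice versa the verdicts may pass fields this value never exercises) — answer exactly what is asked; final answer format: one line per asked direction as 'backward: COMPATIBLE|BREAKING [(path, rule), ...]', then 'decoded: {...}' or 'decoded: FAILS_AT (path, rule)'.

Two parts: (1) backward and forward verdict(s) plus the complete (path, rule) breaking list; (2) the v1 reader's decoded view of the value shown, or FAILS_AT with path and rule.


the writer's type comes first in each Device pair
backward for Device (reader v2, writer v1):
  quantity: int32 -> int32, writer optional; from quantity
  weight: float32 -> float32, writer required; from weight
  latitude: float64 -> float64, writer required; from latitude
  active: bool -> bool, writer required; from active
  leftover writer field: locale
  R2 fires at locale
  => backward verdict for Device: BREAKING, 1 violation(s)
forward for Device (reader v1, writer v2):
  quantity: int32 -> int32, writer optional; from quantity
  weight: float32 -> float32, writer optional; from weight
  latitude: float64 -> float64, writer required; from latitude
  active: bool -> bool, writer optional; from active
  locale: no writer-side match
  R1 fires at active
  R4 fires at active
  R1 fires at weight
  R4 fires at weight
  => forward verdict for Device: BREAKING, 4 violation(s)
decode (reader v1):
  quantity := 0
  weight := 0.25
  latitude := 0.25
  active := false
  locale := "omega" (no value, default fills)
  => decoded: {"quantity": 0, "weight": 0.25, "latitude": 0.25, "active": false, "locale": "omega"}

backward: BREAKING [(locale, R2)]; forward: BREAKING [(active, R1), (active, R4), (weight, R1), (weight, R4)]; decoded: {"quantity": 0, "weight": 0.25, "latitude": 0.25, "active": false, "locale": "omega"}
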